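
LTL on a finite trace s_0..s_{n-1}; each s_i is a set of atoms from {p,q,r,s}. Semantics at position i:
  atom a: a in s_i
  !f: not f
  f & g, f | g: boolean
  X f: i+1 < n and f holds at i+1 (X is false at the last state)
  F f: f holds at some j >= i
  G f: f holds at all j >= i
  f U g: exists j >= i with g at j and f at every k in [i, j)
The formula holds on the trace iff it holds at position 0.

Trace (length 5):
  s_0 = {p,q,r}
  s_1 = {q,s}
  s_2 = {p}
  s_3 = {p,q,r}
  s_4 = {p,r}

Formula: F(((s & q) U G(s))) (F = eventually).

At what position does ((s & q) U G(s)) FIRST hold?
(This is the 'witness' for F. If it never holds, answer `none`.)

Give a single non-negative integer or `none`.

Answer: none

Derivation:
s_0={p,q,r}: ((s & q) U G(s))=False (s & q)=False s=False q=True G(s)=False
s_1={q,s}: ((s & q) U G(s))=False (s & q)=True s=True q=True G(s)=False
s_2={p}: ((s & q) U G(s))=False (s & q)=False s=False q=False G(s)=False
s_3={p,q,r}: ((s & q) U G(s))=False (s & q)=False s=False q=True G(s)=False
s_4={p,r}: ((s & q) U G(s))=False (s & q)=False s=False q=False G(s)=False
F(((s & q) U G(s))) does not hold (no witness exists).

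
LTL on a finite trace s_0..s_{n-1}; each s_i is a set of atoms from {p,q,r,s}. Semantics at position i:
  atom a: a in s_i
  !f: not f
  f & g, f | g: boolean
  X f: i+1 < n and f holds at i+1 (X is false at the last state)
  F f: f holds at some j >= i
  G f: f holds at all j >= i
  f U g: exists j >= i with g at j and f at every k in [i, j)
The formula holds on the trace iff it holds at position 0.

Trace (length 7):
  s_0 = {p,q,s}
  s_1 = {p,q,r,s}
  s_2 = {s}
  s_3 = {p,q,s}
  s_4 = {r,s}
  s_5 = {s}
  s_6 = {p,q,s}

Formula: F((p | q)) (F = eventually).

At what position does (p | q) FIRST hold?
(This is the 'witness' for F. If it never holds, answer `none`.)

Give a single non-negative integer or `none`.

Answer: 0

Derivation:
s_0={p,q,s}: (p | q)=True p=True q=True
s_1={p,q,r,s}: (p | q)=True p=True q=True
s_2={s}: (p | q)=False p=False q=False
s_3={p,q,s}: (p | q)=True p=True q=True
s_4={r,s}: (p | q)=False p=False q=False
s_5={s}: (p | q)=False p=False q=False
s_6={p,q,s}: (p | q)=True p=True q=True
F((p | q)) holds; first witness at position 0.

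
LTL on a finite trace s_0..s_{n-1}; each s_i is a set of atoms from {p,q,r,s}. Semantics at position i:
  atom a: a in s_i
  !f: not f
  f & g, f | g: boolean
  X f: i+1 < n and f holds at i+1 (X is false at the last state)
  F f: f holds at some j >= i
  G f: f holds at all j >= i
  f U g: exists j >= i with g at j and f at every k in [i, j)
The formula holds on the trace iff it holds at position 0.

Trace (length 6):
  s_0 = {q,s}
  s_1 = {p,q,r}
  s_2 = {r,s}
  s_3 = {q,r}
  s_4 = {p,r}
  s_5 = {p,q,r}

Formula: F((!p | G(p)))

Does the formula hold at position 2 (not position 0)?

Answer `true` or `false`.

s_0={q,s}: F((!p | G(p)))=True (!p | G(p))=True !p=True p=False G(p)=False
s_1={p,q,r}: F((!p | G(p)))=True (!p | G(p))=False !p=False p=True G(p)=False
s_2={r,s}: F((!p | G(p)))=True (!p | G(p))=True !p=True p=False G(p)=False
s_3={q,r}: F((!p | G(p)))=True (!p | G(p))=True !p=True p=False G(p)=False
s_4={p,r}: F((!p | G(p)))=True (!p | G(p))=True !p=False p=True G(p)=True
s_5={p,q,r}: F((!p | G(p)))=True (!p | G(p))=True !p=False p=True G(p)=True
Evaluating at position 2: result = True

Answer: true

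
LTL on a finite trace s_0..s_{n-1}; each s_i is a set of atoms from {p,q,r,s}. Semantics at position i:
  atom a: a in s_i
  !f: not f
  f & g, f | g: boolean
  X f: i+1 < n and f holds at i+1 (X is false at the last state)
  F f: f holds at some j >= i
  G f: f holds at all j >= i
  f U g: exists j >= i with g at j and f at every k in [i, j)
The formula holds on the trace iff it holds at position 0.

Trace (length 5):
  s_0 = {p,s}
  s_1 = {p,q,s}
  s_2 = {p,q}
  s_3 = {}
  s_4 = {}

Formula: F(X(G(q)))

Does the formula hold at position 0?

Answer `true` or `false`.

Answer: false

Derivation:
s_0={p,s}: F(X(G(q)))=False X(G(q))=False G(q)=False q=False
s_1={p,q,s}: F(X(G(q)))=False X(G(q))=False G(q)=False q=True
s_2={p,q}: F(X(G(q)))=False X(G(q))=False G(q)=False q=True
s_3={}: F(X(G(q)))=False X(G(q))=False G(q)=False q=False
s_4={}: F(X(G(q)))=False X(G(q))=False G(q)=False q=False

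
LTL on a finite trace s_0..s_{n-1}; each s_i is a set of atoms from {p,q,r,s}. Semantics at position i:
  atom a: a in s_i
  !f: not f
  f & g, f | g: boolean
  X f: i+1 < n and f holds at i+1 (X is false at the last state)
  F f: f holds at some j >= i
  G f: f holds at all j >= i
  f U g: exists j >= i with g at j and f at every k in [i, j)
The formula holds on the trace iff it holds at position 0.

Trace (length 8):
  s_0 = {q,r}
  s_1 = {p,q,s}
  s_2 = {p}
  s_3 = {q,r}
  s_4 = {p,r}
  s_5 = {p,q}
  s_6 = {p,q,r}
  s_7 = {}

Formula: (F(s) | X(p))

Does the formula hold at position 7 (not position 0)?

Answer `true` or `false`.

s_0={q,r}: (F(s) | X(p))=True F(s)=True s=False X(p)=True p=False
s_1={p,q,s}: (F(s) | X(p))=True F(s)=True s=True X(p)=True p=True
s_2={p}: (F(s) | X(p))=False F(s)=False s=False X(p)=False p=True
s_3={q,r}: (F(s) | X(p))=True F(s)=False s=False X(p)=True p=False
s_4={p,r}: (F(s) | X(p))=True F(s)=False s=False X(p)=True p=True
s_5={p,q}: (F(s) | X(p))=True F(s)=False s=False X(p)=True p=True
s_6={p,q,r}: (F(s) | X(p))=False F(s)=False s=False X(p)=False p=True
s_7={}: (F(s) | X(p))=False F(s)=False s=False X(p)=False p=False
Evaluating at position 7: result = False

Answer: false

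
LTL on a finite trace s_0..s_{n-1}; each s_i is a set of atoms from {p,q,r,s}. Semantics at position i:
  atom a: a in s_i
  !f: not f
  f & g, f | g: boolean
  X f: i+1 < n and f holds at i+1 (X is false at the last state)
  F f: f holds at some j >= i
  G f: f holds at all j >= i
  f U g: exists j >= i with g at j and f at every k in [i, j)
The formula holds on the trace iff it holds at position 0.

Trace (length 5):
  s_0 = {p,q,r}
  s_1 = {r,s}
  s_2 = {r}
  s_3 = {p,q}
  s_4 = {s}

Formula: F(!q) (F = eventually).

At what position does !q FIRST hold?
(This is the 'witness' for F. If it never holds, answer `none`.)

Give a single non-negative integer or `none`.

s_0={p,q,r}: !q=False q=True
s_1={r,s}: !q=True q=False
s_2={r}: !q=True q=False
s_3={p,q}: !q=False q=True
s_4={s}: !q=True q=False
F(!q) holds; first witness at position 1.

Answer: 1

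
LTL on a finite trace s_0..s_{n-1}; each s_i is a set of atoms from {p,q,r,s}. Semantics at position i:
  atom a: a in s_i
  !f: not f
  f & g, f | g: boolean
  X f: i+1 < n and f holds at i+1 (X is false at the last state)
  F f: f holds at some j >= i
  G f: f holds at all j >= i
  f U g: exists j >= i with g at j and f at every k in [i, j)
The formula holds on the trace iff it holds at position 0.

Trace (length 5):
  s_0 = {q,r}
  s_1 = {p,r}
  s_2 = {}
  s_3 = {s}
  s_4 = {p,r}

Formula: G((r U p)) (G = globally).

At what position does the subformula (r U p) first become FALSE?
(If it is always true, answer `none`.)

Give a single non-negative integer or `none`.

Answer: 2

Derivation:
s_0={q,r}: (r U p)=True r=True p=False
s_1={p,r}: (r U p)=True r=True p=True
s_2={}: (r U p)=False r=False p=False
s_3={s}: (r U p)=False r=False p=False
s_4={p,r}: (r U p)=True r=True p=True
G((r U p)) holds globally = False
First violation at position 2.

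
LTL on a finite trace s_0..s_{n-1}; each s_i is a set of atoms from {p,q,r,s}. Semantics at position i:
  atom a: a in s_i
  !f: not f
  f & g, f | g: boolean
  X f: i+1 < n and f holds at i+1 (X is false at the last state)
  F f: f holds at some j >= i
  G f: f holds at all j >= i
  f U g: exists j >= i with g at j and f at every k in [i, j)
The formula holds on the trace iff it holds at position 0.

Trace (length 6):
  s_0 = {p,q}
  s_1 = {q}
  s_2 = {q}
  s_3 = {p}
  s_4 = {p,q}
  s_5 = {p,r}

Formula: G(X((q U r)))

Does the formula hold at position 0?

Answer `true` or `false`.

Answer: false

Derivation:
s_0={p,q}: G(X((q U r)))=False X((q U r))=False (q U r)=False q=True r=False
s_1={q}: G(X((q U r)))=False X((q U r))=False (q U r)=False q=True r=False
s_2={q}: G(X((q U r)))=False X((q U r))=False (q U r)=False q=True r=False
s_3={p}: G(X((q U r)))=False X((q U r))=True (q U r)=False q=False r=False
s_4={p,q}: G(X((q U r)))=False X((q U r))=True (q U r)=True q=True r=False
s_5={p,r}: G(X((q U r)))=False X((q U r))=False (q U r)=True q=False r=True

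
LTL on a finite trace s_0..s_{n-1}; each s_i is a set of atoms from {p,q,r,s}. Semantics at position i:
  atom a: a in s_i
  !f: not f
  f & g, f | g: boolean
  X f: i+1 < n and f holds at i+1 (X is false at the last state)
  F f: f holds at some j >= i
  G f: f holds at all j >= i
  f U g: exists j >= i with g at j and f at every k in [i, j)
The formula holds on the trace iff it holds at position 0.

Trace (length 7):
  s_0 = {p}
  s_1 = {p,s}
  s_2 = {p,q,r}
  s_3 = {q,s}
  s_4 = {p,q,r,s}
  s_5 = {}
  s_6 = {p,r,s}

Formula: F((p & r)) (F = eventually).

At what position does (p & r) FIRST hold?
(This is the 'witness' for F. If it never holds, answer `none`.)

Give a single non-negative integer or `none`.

s_0={p}: (p & r)=False p=True r=False
s_1={p,s}: (p & r)=False p=True r=False
s_2={p,q,r}: (p & r)=True p=True r=True
s_3={q,s}: (p & r)=False p=False r=False
s_4={p,q,r,s}: (p & r)=True p=True r=True
s_5={}: (p & r)=False p=False r=False
s_6={p,r,s}: (p & r)=True p=True r=True
F((p & r)) holds; first witness at position 2.

Answer: 2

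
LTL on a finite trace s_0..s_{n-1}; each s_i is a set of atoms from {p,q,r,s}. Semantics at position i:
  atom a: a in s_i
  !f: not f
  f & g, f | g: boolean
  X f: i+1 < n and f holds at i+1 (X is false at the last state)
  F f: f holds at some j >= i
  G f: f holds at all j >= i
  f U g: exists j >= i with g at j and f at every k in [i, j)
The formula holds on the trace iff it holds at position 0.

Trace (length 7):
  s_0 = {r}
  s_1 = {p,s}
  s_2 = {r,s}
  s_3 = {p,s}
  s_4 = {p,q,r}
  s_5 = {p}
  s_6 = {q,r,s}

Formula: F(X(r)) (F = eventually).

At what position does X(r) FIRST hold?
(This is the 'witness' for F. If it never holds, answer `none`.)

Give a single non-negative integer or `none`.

s_0={r}: X(r)=False r=True
s_1={p,s}: X(r)=True r=False
s_2={r,s}: X(r)=False r=True
s_3={p,s}: X(r)=True r=False
s_4={p,q,r}: X(r)=False r=True
s_5={p}: X(r)=True r=False
s_6={q,r,s}: X(r)=False r=True
F(X(r)) holds; first witness at position 1.

Answer: 1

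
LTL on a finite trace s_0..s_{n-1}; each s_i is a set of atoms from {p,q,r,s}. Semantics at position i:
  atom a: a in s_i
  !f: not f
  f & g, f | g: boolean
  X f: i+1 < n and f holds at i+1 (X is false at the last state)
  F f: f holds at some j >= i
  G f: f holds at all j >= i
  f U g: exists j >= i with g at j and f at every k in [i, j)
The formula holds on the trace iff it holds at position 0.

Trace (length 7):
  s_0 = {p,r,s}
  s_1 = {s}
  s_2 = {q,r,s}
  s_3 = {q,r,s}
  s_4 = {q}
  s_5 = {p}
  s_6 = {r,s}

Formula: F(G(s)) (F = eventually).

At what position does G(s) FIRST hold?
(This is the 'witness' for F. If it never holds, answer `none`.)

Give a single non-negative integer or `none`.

s_0={p,r,s}: G(s)=False s=True
s_1={s}: G(s)=False s=True
s_2={q,r,s}: G(s)=False s=True
s_3={q,r,s}: G(s)=False s=True
s_4={q}: G(s)=False s=False
s_5={p}: G(s)=False s=False
s_6={r,s}: G(s)=True s=True
F(G(s)) holds; first witness at position 6.

Answer: 6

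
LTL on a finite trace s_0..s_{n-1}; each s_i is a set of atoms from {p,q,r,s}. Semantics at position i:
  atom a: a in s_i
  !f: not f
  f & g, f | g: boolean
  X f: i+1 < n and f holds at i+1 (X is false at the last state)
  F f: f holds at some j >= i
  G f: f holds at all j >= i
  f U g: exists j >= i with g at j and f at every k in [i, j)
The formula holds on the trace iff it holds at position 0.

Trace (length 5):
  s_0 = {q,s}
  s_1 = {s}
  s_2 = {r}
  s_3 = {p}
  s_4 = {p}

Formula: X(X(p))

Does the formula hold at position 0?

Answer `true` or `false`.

Answer: false

Derivation:
s_0={q,s}: X(X(p))=False X(p)=False p=False
s_1={s}: X(X(p))=True X(p)=False p=False
s_2={r}: X(X(p))=True X(p)=True p=False
s_3={p}: X(X(p))=False X(p)=True p=True
s_4={p}: X(X(p))=False X(p)=False p=True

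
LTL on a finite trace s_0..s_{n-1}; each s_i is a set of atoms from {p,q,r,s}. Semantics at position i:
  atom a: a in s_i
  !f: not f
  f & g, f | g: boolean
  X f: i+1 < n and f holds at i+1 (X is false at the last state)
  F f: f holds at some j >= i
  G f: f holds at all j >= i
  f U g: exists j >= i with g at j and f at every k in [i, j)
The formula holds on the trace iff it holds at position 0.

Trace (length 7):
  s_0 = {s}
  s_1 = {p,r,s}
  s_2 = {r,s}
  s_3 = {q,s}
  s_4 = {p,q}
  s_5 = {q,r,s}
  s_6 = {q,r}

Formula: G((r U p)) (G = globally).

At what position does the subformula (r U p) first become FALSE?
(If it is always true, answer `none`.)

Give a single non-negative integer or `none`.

s_0={s}: (r U p)=False r=False p=False
s_1={p,r,s}: (r U p)=True r=True p=True
s_2={r,s}: (r U p)=False r=True p=False
s_3={q,s}: (r U p)=False r=False p=False
s_4={p,q}: (r U p)=True r=False p=True
s_5={q,r,s}: (r U p)=False r=True p=False
s_6={q,r}: (r U p)=False r=True p=False
G((r U p)) holds globally = False
First violation at position 0.

Answer: 0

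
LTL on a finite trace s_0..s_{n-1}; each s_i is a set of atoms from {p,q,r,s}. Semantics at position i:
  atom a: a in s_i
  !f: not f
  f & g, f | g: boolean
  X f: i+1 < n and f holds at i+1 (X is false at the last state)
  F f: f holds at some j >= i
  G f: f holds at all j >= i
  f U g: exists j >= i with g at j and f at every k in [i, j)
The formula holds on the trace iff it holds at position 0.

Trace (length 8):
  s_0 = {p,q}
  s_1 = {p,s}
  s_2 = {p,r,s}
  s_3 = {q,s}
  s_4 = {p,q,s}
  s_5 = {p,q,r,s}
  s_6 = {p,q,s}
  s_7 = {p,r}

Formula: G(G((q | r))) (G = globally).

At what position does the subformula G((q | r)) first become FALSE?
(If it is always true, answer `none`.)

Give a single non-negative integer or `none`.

Answer: 0

Derivation:
s_0={p,q}: G((q | r))=False (q | r)=True q=True r=False
s_1={p,s}: G((q | r))=False (q | r)=False q=False r=False
s_2={p,r,s}: G((q | r))=True (q | r)=True q=False r=True
s_3={q,s}: G((q | r))=True (q | r)=True q=True r=False
s_4={p,q,s}: G((q | r))=True (q | r)=True q=True r=False
s_5={p,q,r,s}: G((q | r))=True (q | r)=True q=True r=True
s_6={p,q,s}: G((q | r))=True (q | r)=True q=True r=False
s_7={p,r}: G((q | r))=True (q | r)=True q=False r=True
G(G((q | r))) holds globally = False
First violation at position 0.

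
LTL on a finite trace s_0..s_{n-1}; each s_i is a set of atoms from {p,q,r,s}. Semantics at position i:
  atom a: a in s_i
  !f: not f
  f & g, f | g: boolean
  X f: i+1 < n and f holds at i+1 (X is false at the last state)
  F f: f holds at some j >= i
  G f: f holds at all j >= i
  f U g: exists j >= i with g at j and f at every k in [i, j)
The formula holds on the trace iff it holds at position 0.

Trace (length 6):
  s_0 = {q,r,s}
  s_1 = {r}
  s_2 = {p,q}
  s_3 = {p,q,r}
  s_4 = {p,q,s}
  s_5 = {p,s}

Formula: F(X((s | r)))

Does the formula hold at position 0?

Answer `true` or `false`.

Answer: true

Derivation:
s_0={q,r,s}: F(X((s | r)))=True X((s | r))=True (s | r)=True s=True r=True
s_1={r}: F(X((s | r)))=True X((s | r))=False (s | r)=True s=False r=True
s_2={p,q}: F(X((s | r)))=True X((s | r))=True (s | r)=False s=False r=False
s_3={p,q,r}: F(X((s | r)))=True X((s | r))=True (s | r)=True s=False r=True
s_4={p,q,s}: F(X((s | r)))=True X((s | r))=True (s | r)=True s=True r=False
s_5={p,s}: F(X((s | r)))=False X((s | r))=False (s | r)=True s=True r=False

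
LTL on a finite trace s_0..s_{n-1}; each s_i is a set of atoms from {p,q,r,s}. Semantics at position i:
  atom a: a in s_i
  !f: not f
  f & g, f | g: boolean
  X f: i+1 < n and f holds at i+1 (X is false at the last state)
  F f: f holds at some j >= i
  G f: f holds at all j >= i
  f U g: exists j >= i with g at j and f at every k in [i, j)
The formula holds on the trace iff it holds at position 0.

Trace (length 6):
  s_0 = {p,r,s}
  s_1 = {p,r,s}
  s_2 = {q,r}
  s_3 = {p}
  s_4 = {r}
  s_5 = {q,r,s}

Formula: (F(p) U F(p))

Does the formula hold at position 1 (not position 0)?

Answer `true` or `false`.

s_0={p,r,s}: (F(p) U F(p))=True F(p)=True p=True
s_1={p,r,s}: (F(p) U F(p))=True F(p)=True p=True
s_2={q,r}: (F(p) U F(p))=True F(p)=True p=False
s_3={p}: (F(p) U F(p))=True F(p)=True p=True
s_4={r}: (F(p) U F(p))=False F(p)=False p=False
s_5={q,r,s}: (F(p) U F(p))=False F(p)=False p=False
Evaluating at position 1: result = True

Answer: true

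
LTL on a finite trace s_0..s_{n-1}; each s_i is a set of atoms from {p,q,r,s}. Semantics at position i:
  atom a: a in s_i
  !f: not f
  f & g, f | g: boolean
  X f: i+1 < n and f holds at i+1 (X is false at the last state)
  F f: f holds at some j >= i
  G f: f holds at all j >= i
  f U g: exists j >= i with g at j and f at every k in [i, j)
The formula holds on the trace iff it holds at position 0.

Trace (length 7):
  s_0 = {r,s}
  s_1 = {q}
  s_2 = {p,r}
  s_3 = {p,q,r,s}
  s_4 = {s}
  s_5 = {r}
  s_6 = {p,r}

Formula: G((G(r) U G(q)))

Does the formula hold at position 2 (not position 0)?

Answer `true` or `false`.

s_0={r,s}: G((G(r) U G(q)))=False (G(r) U G(q))=False G(r)=False r=True G(q)=False q=False
s_1={q}: G((G(r) U G(q)))=False (G(r) U G(q))=False G(r)=False r=False G(q)=False q=True
s_2={p,r}: G((G(r) U G(q)))=False (G(r) U G(q))=False G(r)=False r=True G(q)=False q=False
s_3={p,q,r,s}: G((G(r) U G(q)))=False (G(r) U G(q))=False G(r)=False r=True G(q)=False q=True
s_4={s}: G((G(r) U G(q)))=False (G(r) U G(q))=False G(r)=False r=False G(q)=False q=False
s_5={r}: G((G(r) U G(q)))=False (G(r) U G(q))=False G(r)=True r=True G(q)=False q=False
s_6={p,r}: G((G(r) U G(q)))=False (G(r) U G(q))=False G(r)=True r=True G(q)=False q=False
Evaluating at position 2: result = False

Answer: false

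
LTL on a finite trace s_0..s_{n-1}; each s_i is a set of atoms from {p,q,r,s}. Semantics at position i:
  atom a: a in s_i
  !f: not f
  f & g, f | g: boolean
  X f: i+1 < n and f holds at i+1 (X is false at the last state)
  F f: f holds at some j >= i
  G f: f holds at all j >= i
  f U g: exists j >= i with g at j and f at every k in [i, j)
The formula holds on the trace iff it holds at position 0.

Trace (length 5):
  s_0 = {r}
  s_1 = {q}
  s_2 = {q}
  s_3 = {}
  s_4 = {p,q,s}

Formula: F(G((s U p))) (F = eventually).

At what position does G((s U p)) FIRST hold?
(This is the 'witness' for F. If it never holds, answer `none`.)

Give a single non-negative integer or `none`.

Answer: 4

Derivation:
s_0={r}: G((s U p))=False (s U p)=False s=False p=False
s_1={q}: G((s U p))=False (s U p)=False s=False p=False
s_2={q}: G((s U p))=False (s U p)=False s=False p=False
s_3={}: G((s U p))=False (s U p)=False s=False p=False
s_4={p,q,s}: G((s U p))=True (s U p)=True s=True p=True
F(G((s U p))) holds; first witness at position 4.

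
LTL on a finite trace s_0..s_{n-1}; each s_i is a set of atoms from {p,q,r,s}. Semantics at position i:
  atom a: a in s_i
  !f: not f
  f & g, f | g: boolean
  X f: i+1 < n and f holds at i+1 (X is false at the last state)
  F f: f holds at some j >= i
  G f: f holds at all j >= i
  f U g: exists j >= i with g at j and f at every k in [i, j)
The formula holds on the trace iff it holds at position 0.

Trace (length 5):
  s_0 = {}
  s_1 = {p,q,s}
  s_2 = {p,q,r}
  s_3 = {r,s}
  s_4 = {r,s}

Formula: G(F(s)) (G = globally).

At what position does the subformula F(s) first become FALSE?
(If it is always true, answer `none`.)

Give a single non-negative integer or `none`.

s_0={}: F(s)=True s=False
s_1={p,q,s}: F(s)=True s=True
s_2={p,q,r}: F(s)=True s=False
s_3={r,s}: F(s)=True s=True
s_4={r,s}: F(s)=True s=True
G(F(s)) holds globally = True
No violation — formula holds at every position.

Answer: none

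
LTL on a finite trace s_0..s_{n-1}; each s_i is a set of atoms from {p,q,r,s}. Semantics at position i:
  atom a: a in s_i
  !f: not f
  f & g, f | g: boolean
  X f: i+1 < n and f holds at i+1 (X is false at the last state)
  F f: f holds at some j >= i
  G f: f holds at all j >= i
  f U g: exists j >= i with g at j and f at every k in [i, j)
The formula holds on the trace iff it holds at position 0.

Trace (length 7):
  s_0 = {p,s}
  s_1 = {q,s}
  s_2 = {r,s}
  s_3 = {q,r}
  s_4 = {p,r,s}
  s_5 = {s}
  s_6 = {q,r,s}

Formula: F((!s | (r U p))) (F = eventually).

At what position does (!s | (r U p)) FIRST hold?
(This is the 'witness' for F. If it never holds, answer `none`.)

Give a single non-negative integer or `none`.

s_0={p,s}: (!s | (r U p))=True !s=False s=True (r U p)=True r=False p=True
s_1={q,s}: (!s | (r U p))=False !s=False s=True (r U p)=False r=False p=False
s_2={r,s}: (!s | (r U p))=True !s=False s=True (r U p)=True r=True p=False
s_3={q,r}: (!s | (r U p))=True !s=True s=False (r U p)=True r=True p=False
s_4={p,r,s}: (!s | (r U p))=True !s=False s=True (r U p)=True r=True p=True
s_5={s}: (!s | (r U p))=False !s=False s=True (r U p)=False r=False p=False
s_6={q,r,s}: (!s | (r U p))=False !s=False s=True (r U p)=False r=True p=False
F((!s | (r U p))) holds; first witness at position 0.

Answer: 0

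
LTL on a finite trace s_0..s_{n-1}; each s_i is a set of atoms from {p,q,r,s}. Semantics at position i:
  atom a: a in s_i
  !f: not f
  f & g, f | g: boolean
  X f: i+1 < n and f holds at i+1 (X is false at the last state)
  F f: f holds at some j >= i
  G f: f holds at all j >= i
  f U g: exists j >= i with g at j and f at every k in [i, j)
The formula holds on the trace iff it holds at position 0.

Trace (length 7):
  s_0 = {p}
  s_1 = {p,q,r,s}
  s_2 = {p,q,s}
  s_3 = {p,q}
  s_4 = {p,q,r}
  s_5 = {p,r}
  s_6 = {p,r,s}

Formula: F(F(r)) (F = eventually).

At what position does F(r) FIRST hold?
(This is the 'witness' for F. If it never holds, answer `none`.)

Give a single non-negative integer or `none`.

Answer: 0

Derivation:
s_0={p}: F(r)=True r=False
s_1={p,q,r,s}: F(r)=True r=True
s_2={p,q,s}: F(r)=True r=False
s_3={p,q}: F(r)=True r=False
s_4={p,q,r}: F(r)=True r=True
s_5={p,r}: F(r)=True r=True
s_6={p,r,s}: F(r)=True r=True
F(F(r)) holds; first witness at position 0.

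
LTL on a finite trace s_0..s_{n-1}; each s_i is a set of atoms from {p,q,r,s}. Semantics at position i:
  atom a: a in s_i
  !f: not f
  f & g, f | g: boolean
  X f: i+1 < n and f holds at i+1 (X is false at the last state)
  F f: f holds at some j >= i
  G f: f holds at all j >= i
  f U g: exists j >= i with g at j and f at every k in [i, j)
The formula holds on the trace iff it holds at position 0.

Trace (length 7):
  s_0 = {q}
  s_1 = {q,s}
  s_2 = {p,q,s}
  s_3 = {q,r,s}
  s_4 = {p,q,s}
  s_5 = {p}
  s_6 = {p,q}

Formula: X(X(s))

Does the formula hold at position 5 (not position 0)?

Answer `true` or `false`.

Answer: false

Derivation:
s_0={q}: X(X(s))=True X(s)=True s=False
s_1={q,s}: X(X(s))=True X(s)=True s=True
s_2={p,q,s}: X(X(s))=True X(s)=True s=True
s_3={q,r,s}: X(X(s))=False X(s)=True s=True
s_4={p,q,s}: X(X(s))=False X(s)=False s=True
s_5={p}: X(X(s))=False X(s)=False s=False
s_6={p,q}: X(X(s))=False X(s)=False s=False
Evaluating at position 5: result = False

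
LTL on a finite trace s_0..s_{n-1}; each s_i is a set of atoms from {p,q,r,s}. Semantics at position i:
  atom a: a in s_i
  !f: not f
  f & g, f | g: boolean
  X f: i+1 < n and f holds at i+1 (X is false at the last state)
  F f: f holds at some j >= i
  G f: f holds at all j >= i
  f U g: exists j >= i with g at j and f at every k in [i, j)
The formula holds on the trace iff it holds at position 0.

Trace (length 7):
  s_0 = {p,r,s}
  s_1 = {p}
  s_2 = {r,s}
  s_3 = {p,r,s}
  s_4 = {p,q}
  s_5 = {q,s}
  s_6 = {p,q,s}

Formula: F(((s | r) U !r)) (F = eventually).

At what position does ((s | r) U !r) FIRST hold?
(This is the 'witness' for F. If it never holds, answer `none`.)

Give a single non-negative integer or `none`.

s_0={p,r,s}: ((s | r) U !r)=True (s | r)=True s=True r=True !r=False
s_1={p}: ((s | r) U !r)=True (s | r)=False s=False r=False !r=True
s_2={r,s}: ((s | r) U !r)=True (s | r)=True s=True r=True !r=False
s_3={p,r,s}: ((s | r) U !r)=True (s | r)=True s=True r=True !r=False
s_4={p,q}: ((s | r) U !r)=True (s | r)=False s=False r=False !r=True
s_5={q,s}: ((s | r) U !r)=True (s | r)=True s=True r=False !r=True
s_6={p,q,s}: ((s | r) U !r)=True (s | r)=True s=True r=False !r=True
F(((s | r) U !r)) holds; first witness at position 0.

Answer: 0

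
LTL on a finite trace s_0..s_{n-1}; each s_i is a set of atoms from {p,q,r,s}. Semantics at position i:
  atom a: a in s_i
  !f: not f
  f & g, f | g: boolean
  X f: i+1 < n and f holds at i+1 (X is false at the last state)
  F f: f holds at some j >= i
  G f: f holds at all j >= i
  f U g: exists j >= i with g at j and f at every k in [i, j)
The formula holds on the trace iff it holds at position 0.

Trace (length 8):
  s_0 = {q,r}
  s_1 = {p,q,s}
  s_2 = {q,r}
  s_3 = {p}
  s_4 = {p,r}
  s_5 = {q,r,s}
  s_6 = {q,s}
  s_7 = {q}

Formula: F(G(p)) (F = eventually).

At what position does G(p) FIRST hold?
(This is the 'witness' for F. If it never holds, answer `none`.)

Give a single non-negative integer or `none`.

Answer: none

Derivation:
s_0={q,r}: G(p)=False p=False
s_1={p,q,s}: G(p)=False p=True
s_2={q,r}: G(p)=False p=False
s_3={p}: G(p)=False p=True
s_4={p,r}: G(p)=False p=True
s_5={q,r,s}: G(p)=False p=False
s_6={q,s}: G(p)=False p=False
s_7={q}: G(p)=False p=False
F(G(p)) does not hold (no witness exists).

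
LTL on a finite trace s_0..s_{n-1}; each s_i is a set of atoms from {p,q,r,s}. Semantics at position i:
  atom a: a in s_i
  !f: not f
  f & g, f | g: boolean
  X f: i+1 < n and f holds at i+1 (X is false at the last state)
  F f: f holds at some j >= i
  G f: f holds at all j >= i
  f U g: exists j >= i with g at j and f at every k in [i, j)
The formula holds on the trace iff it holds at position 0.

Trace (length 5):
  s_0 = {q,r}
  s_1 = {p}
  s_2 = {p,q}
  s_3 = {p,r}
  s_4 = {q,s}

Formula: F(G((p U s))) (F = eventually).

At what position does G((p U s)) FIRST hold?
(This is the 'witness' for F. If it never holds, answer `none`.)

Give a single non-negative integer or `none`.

s_0={q,r}: G((p U s))=False (p U s)=False p=False s=False
s_1={p}: G((p U s))=True (p U s)=True p=True s=False
s_2={p,q}: G((p U s))=True (p U s)=True p=True s=False
s_3={p,r}: G((p U s))=True (p U s)=True p=True s=False
s_4={q,s}: G((p U s))=True (p U s)=True p=False s=True
F(G((p U s))) holds; first witness at position 1.

Answer: 1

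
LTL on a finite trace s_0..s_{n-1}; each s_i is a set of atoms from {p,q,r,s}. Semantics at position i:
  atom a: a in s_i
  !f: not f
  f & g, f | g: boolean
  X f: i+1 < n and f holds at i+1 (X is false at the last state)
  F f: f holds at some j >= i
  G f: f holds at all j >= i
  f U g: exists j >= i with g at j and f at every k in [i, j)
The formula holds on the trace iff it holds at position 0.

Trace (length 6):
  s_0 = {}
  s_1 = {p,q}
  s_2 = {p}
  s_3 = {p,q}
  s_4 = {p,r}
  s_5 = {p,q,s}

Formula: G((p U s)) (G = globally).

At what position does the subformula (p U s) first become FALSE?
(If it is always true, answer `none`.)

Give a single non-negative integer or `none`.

s_0={}: (p U s)=False p=False s=False
s_1={p,q}: (p U s)=True p=True s=False
s_2={p}: (p U s)=True p=True s=False
s_3={p,q}: (p U s)=True p=True s=False
s_4={p,r}: (p U s)=True p=True s=False
s_5={p,q,s}: (p U s)=True p=True s=True
G((p U s)) holds globally = False
First violation at position 0.

Answer: 0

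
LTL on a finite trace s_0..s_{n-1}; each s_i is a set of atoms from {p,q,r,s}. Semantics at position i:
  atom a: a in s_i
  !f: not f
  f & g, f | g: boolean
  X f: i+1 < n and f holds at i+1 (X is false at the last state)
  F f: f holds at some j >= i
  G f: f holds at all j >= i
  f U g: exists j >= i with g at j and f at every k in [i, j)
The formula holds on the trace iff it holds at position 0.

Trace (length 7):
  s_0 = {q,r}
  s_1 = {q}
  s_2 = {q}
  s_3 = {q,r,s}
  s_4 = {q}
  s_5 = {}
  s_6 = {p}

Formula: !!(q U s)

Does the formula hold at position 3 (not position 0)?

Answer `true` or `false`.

Answer: true

Derivation:
s_0={q,r}: !!(q U s)=True !(q U s)=False (q U s)=True q=True s=False
s_1={q}: !!(q U s)=True !(q U s)=False (q U s)=True q=True s=False
s_2={q}: !!(q U s)=True !(q U s)=False (q U s)=True q=True s=False
s_3={q,r,s}: !!(q U s)=True !(q U s)=False (q U s)=True q=True s=True
s_4={q}: !!(q U s)=False !(q U s)=True (q U s)=False q=True s=False
s_5={}: !!(q U s)=False !(q U s)=True (q U s)=False q=False s=False
s_6={p}: !!(q U s)=False !(q U s)=True (q U s)=False q=False s=False
Evaluating at position 3: result = True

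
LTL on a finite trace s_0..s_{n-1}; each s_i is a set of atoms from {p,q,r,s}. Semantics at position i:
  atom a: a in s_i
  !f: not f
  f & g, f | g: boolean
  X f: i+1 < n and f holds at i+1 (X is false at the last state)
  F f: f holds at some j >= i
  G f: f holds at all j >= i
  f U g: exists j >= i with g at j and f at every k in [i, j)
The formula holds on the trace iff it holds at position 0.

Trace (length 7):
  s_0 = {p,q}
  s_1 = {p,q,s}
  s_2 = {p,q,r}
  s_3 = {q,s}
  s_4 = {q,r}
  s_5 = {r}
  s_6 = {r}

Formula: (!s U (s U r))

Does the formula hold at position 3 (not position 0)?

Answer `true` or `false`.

Answer: true

Derivation:
s_0={p,q}: (!s U (s U r))=True !s=True s=False (s U r)=False r=False
s_1={p,q,s}: (!s U (s U r))=True !s=False s=True (s U r)=True r=False
s_2={p,q,r}: (!s U (s U r))=True !s=True s=False (s U r)=True r=True
s_3={q,s}: (!s U (s U r))=True !s=False s=True (s U r)=True r=False
s_4={q,r}: (!s U (s U r))=True !s=True s=False (s U r)=True r=True
s_5={r}: (!s U (s U r))=True !s=True s=False (s U r)=True r=True
s_6={r}: (!s U (s U r))=True !s=True s=False (s U r)=True r=True
Evaluating at position 3: result = True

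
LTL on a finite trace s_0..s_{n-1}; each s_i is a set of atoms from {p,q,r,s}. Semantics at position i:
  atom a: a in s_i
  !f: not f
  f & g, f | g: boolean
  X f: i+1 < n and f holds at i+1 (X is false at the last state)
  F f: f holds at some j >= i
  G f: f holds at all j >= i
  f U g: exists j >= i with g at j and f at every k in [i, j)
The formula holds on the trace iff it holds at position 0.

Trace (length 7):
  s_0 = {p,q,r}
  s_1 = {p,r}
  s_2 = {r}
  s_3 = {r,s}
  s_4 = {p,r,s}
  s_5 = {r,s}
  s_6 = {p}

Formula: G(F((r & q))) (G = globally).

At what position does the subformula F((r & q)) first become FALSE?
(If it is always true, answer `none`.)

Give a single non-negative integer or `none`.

s_0={p,q,r}: F((r & q))=True (r & q)=True r=True q=True
s_1={p,r}: F((r & q))=False (r & q)=False r=True q=False
s_2={r}: F((r & q))=False (r & q)=False r=True q=False
s_3={r,s}: F((r & q))=False (r & q)=False r=True q=False
s_4={p,r,s}: F((r & q))=False (r & q)=False r=True q=False
s_5={r,s}: F((r & q))=False (r & q)=False r=True q=False
s_6={p}: F((r & q))=False (r & q)=False r=False q=False
G(F((r & q))) holds globally = False
First violation at position 1.

Answer: 1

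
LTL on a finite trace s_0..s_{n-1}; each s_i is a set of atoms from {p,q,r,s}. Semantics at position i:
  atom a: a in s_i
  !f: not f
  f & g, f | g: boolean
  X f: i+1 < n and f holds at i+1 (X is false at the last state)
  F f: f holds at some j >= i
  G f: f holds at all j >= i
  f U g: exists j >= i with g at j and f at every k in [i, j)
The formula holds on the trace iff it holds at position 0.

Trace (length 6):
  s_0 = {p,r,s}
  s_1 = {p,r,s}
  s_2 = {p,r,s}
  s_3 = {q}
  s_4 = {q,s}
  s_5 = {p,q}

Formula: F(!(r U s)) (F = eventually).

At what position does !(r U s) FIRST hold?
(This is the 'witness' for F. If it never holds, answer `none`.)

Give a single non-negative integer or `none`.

Answer: 3

Derivation:
s_0={p,r,s}: !(r U s)=False (r U s)=True r=True s=True
s_1={p,r,s}: !(r U s)=False (r U s)=True r=True s=True
s_2={p,r,s}: !(r U s)=False (r U s)=True r=True s=True
s_3={q}: !(r U s)=True (r U s)=False r=False s=False
s_4={q,s}: !(r U s)=False (r U s)=True r=False s=True
s_5={p,q}: !(r U s)=True (r U s)=False r=False s=False
F(!(r U s)) holds; first witness at position 3.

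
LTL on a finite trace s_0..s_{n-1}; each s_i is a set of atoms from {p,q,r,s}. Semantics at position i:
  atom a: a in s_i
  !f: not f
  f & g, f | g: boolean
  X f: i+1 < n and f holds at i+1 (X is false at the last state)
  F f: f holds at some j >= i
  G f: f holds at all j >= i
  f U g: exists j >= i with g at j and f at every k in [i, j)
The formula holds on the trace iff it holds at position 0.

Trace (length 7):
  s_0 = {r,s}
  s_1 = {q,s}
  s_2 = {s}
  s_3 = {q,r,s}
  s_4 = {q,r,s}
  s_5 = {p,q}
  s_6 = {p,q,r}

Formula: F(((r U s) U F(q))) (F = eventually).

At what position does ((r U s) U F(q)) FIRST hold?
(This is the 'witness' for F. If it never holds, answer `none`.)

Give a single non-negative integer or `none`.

Answer: 0

Derivation:
s_0={r,s}: ((r U s) U F(q))=True (r U s)=True r=True s=True F(q)=True q=False
s_1={q,s}: ((r U s) U F(q))=True (r U s)=True r=False s=True F(q)=True q=True
s_2={s}: ((r U s) U F(q))=True (r U s)=True r=False s=True F(q)=True q=False
s_3={q,r,s}: ((r U s) U F(q))=True (r U s)=True r=True s=True F(q)=True q=True
s_4={q,r,s}: ((r U s) U F(q))=True (r U s)=True r=True s=True F(q)=True q=True
s_5={p,q}: ((r U s) U F(q))=True (r U s)=False r=False s=False F(q)=True q=True
s_6={p,q,r}: ((r U s) U F(q))=True (r U s)=False r=True s=False F(q)=True q=True
F(((r U s) U F(q))) holds; first witness at position 0.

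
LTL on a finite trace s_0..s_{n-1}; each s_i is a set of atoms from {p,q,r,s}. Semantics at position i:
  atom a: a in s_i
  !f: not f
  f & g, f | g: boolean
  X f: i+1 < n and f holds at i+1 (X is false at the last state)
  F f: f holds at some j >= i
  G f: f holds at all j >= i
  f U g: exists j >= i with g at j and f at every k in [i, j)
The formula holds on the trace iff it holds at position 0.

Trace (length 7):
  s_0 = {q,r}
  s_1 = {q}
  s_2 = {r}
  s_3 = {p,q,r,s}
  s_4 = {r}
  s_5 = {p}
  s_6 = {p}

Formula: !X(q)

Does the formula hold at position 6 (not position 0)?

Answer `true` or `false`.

s_0={q,r}: !X(q)=False X(q)=True q=True
s_1={q}: !X(q)=True X(q)=False q=True
s_2={r}: !X(q)=False X(q)=True q=False
s_3={p,q,r,s}: !X(q)=True X(q)=False q=True
s_4={r}: !X(q)=True X(q)=False q=False
s_5={p}: !X(q)=True X(q)=False q=False
s_6={p}: !X(q)=True X(q)=False q=False
Evaluating at position 6: result = True

Answer: true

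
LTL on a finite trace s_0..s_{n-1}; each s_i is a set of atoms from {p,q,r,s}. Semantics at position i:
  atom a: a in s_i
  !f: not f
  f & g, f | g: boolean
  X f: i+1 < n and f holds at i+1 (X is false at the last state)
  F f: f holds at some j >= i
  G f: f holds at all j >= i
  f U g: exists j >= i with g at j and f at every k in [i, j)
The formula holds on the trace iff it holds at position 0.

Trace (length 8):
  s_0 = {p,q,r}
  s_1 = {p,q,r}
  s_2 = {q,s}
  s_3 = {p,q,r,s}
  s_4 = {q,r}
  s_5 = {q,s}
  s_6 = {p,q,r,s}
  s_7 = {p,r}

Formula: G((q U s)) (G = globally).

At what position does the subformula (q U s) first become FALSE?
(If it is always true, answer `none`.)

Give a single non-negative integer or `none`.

Answer: 7

Derivation:
s_0={p,q,r}: (q U s)=True q=True s=False
s_1={p,q,r}: (q U s)=True q=True s=False
s_2={q,s}: (q U s)=True q=True s=True
s_3={p,q,r,s}: (q U s)=True q=True s=True
s_4={q,r}: (q U s)=True q=True s=False
s_5={q,s}: (q U s)=True q=True s=True
s_6={p,q,r,s}: (q U s)=True q=True s=True
s_7={p,r}: (q U s)=False q=False s=False
G((q U s)) holds globally = False
First violation at position 7.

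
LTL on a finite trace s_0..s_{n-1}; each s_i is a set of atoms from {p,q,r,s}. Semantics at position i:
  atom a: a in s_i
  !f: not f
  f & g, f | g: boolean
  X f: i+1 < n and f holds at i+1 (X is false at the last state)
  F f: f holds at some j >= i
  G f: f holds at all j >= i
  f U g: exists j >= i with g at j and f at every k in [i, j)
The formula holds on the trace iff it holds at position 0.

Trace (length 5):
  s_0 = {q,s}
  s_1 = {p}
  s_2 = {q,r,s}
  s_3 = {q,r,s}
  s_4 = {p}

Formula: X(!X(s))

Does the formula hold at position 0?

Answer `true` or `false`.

Answer: false

Derivation:
s_0={q,s}: X(!X(s))=False !X(s)=True X(s)=False s=True
s_1={p}: X(!X(s))=False !X(s)=False X(s)=True s=False
s_2={q,r,s}: X(!X(s))=True !X(s)=False X(s)=True s=True
s_3={q,r,s}: X(!X(s))=True !X(s)=True X(s)=False s=True
s_4={p}: X(!X(s))=False !X(s)=True X(s)=False s=False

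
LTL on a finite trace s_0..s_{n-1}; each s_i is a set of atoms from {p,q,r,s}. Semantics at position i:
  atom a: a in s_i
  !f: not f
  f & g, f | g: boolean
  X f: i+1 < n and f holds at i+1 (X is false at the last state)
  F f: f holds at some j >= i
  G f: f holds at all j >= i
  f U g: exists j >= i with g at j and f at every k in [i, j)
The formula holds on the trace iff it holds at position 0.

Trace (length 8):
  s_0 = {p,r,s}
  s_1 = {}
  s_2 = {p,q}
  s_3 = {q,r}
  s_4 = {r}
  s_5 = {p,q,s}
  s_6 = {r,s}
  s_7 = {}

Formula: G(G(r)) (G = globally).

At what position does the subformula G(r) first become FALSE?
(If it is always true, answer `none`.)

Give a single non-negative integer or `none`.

Answer: 0

Derivation:
s_0={p,r,s}: G(r)=False r=True
s_1={}: G(r)=False r=False
s_2={p,q}: G(r)=False r=False
s_3={q,r}: G(r)=False r=True
s_4={r}: G(r)=False r=True
s_5={p,q,s}: G(r)=False r=False
s_6={r,s}: G(r)=False r=True
s_7={}: G(r)=False r=False
G(G(r)) holds globally = False
First violation at position 0.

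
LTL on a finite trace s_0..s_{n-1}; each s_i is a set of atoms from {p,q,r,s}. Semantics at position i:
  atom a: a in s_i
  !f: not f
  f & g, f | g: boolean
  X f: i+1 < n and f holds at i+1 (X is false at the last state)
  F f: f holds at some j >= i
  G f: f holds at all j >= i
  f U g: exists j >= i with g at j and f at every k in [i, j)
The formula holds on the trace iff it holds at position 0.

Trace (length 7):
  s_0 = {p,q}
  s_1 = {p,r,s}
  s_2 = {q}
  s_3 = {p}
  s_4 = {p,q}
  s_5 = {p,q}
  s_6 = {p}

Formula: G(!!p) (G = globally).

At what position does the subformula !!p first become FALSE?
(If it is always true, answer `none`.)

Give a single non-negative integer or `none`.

s_0={p,q}: !!p=True !p=False p=True
s_1={p,r,s}: !!p=True !p=False p=True
s_2={q}: !!p=False !p=True p=False
s_3={p}: !!p=True !p=False p=True
s_4={p,q}: !!p=True !p=False p=True
s_5={p,q}: !!p=True !p=False p=True
s_6={p}: !!p=True !p=False p=True
G(!!p) holds globally = False
First violation at position 2.

Answer: 2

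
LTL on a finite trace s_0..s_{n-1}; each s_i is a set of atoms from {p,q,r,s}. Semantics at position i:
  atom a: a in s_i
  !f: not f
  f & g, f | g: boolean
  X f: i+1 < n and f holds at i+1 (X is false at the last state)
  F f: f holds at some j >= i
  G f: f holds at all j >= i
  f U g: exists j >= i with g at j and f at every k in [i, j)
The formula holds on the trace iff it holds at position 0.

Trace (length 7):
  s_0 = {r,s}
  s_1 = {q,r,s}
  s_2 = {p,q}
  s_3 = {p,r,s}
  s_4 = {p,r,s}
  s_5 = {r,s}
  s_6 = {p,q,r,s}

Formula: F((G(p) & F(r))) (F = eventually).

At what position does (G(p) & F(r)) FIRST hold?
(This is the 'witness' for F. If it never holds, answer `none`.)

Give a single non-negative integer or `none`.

s_0={r,s}: (G(p) & F(r))=False G(p)=False p=False F(r)=True r=True
s_1={q,r,s}: (G(p) & F(r))=False G(p)=False p=False F(r)=True r=True
s_2={p,q}: (G(p) & F(r))=False G(p)=False p=True F(r)=True r=False
s_3={p,r,s}: (G(p) & F(r))=False G(p)=False p=True F(r)=True r=True
s_4={p,r,s}: (G(p) & F(r))=False G(p)=False p=True F(r)=True r=True
s_5={r,s}: (G(p) & F(r))=False G(p)=False p=False F(r)=True r=True
s_6={p,q,r,s}: (G(p) & F(r))=True G(p)=True p=True F(r)=True r=True
F((G(p) & F(r))) holds; first witness at position 6.

Answer: 6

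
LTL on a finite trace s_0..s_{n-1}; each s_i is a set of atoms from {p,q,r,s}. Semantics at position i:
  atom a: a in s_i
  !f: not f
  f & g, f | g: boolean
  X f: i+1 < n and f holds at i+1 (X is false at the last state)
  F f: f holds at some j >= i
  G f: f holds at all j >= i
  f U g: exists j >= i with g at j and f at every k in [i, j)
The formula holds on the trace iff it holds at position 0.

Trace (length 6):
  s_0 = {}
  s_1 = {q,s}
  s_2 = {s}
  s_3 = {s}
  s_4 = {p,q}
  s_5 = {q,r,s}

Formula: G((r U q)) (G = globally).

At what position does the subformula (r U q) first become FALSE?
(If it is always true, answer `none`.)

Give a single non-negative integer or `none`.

s_0={}: (r U q)=False r=False q=False
s_1={q,s}: (r U q)=True r=False q=True
s_2={s}: (r U q)=False r=False q=False
s_3={s}: (r U q)=False r=False q=False
s_4={p,q}: (r U q)=True r=False q=True
s_5={q,r,s}: (r U q)=True r=True q=True
G((r U q)) holds globally = False
First violation at position 0.

Answer: 0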